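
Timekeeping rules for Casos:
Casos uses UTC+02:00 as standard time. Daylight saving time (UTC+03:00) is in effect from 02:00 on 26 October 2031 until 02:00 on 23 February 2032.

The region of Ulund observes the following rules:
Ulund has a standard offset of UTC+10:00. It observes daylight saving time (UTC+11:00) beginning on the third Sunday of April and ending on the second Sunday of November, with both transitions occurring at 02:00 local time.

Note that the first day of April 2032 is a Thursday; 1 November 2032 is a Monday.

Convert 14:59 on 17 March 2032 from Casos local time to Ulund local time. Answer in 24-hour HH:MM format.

22:59

17 March 2032 does not fall between 26 October 2031 and 23 February 2032, so daylight saving is not in effect and Casos is at UTC+02:00.
14:59 Casos − 2h = 12:59 UTC.
1 April 2032 is a Thursday, so the first Sunday is April 4 and the third is April 18.
1 November 2032 is a Monday, so the first Sunday is November 7 and the second is November 14.
At the standard offset (UTC+10:00), 12:59 UTC + 10h = 22:59 Ulund standard time.
The standard-time date in Ulund, 17 March 2032, is outside the daylight-saving period (18 April – 14 November), so Ulund is on standard time, UTC+10:00.
12:59 UTC + 10h = 22:59 Ulund.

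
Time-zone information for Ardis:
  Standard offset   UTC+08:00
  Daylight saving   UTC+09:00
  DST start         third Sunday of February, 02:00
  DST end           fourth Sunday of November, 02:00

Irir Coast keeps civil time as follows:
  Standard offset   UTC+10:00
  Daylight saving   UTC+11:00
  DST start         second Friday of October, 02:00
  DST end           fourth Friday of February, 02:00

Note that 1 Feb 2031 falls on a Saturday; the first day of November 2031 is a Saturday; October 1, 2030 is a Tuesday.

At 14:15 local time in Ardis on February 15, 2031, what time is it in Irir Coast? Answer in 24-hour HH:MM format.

17:15

1 February 2031 is a Saturday, so the first Sunday is February 2 and the third is February 16.
1 November 2031 is a Saturday, so the first Sunday is November 2 and the fourth is November 23.
Daylight saving runs 16 February – 23 November; February 15, 2031 is outside that window, so Ardis is on standard time at UTC+08:00.
14:15 Ardis − 8h = 06:15 UTC.
1 October 2030 is a Tuesday, so the first Friday is October 4 and the second is October 11.
1 February 2031 is a Saturday, so the first Friday is February 7 and the fourth is February 28.
At the standard offset (UTC+10:00), 06:15 UTC + 10h = 16:15 Irir Coast standard time.
Daylight saving runs 11 October 2030 – 28 February 2031; the standard-time date in Irir Coast, February 15, 2031, is inside that window, so Irir Coast is at UTC+11:00.
06:15 UTC + 11h = 17:15 Irir Coast.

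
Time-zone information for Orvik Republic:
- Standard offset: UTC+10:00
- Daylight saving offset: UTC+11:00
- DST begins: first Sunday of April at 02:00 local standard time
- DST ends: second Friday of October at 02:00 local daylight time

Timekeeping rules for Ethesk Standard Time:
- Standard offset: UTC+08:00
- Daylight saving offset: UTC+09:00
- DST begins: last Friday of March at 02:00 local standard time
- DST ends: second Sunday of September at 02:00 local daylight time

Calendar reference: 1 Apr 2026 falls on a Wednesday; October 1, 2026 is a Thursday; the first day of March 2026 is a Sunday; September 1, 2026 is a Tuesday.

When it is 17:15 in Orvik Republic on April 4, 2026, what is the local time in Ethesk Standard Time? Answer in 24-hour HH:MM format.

1 April 2026 is a Wednesday, so the first Sunday is April 5.
1 October 2026 is a Thursday, so the first Friday is October 2 and the second is October 9.
April 4, 2026 does not fall between 5 April and 9 October, so daylight saving is not in effect and Orvik Republic is at UTC+10:00.
17:15 Orvik Republic − 10h = 07:15 UTC.
1 March 2026 is a Sunday, so Fridays fall on 6, 13, 20, 27; the last is March 27.
1 September 2026 is a Tuesday, so the first Sunday is September 6 and the second is September 13.
At the standard offset (UTC+08:00), 07:15 UTC + 8h = 15:15 Ethesk Standard Time standard time.
The standard-time date in Ethesk Standard Time, April 4, 2026, lies within the daylight-saving period (27 March – 13 September), so Ethesk Standard Time is on daylight time, UTC+09:00.
07:15 UTC + 9h = 16:15 Ethesk Standard Time.

16:15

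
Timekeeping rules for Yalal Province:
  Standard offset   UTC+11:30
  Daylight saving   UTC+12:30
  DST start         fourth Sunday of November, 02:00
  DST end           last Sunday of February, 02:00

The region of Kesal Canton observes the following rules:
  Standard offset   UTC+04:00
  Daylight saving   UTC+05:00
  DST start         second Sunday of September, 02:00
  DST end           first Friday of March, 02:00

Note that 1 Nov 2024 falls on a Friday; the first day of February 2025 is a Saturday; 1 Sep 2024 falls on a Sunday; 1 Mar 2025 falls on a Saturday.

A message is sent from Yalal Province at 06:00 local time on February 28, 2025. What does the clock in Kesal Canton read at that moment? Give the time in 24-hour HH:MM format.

23:30

1 November 2024 is a Friday, so the first Sunday is November 3 and the fourth is November 24.
1 February 2025 is a Saturday, so Sundays fall on 2, 9, 16, 23; the last is February 23.
February 28, 2025 is outside the daylight-saving period (24 November 2024 – 23 February 2025), so Yalal Province is on standard time, UTC+11:30.
06:00 Yalal Province − 11h30m = 18:30 UTC (rolling into the previous day, 27 February 2025).
1 September 2024 is a Sunday, so the first Sunday is September 1 and the second is September 8.
1 March 2025 is a Saturday, so the first Friday is March 7.
At the standard offset (UTC+04:00), 18:30 UTC + 4h = 22:30 Kesal Canton standard time.
The standard-time date in Kesal Canton, February 27, 2025, falls between 8 September 2024 and 7 March 2025, so daylight saving is in effect and Kesal Canton is at UTC+05:00.
18:30 UTC + 5h = 23:30 Kesal Canton.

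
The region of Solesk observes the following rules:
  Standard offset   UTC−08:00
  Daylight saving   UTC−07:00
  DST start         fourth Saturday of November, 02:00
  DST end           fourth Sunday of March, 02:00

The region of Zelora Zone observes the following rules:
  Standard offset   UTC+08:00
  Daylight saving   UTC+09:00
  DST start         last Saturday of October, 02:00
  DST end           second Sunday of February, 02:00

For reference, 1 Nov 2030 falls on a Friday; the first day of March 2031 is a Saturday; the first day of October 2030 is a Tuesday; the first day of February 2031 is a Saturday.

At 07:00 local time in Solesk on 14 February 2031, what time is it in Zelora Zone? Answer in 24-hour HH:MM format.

1 November 2030 is a Friday, so the first Saturday is November 2 and the fourth is November 23.
1 March 2031 is a Saturday, so the first Sunday is March 2 and the fourth is March 23.
14 February 2031 lies within the daylight-saving period (23 November 2030 – 23 March 2031), so Solesk is on daylight time, UTC−07:00.
07:00 Solesk + 7h = 14:00 UTC.
1 October 2030 is a Tuesday, so Saturdays fall on 5, 12, 19, 26; the last is October 26.
1 February 2031 is a Saturday, so the first Sunday is February 2 and the second is February 9.
At the standard offset (UTC+08:00), 14:00 UTC + 8h = 22:00 Zelora Zone standard time.
The standard-time date in Zelora Zone, 14 February 2031, does not fall between 26 October 2030 and 9 February 2031, so daylight saving is not in effect and Zelora Zone is at UTC+08:00.
14:00 UTC + 8h = 22:00 Zelora Zone.

22:00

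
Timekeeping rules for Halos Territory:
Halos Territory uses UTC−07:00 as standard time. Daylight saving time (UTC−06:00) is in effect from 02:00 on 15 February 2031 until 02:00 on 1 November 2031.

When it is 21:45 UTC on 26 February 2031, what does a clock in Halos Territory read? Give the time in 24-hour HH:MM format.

At the standard offset (UTC−07:00), 21:45 UTC − 7h = 14:45 Halos Territory standard time.
Daylight saving runs 15 February – 1 November; the standard-time date in Halos Territory, 26 February 2031, is inside that window, so Halos Territory is at UTC−06:00.
21:45 UTC − 6h = 15:45 local.

15:45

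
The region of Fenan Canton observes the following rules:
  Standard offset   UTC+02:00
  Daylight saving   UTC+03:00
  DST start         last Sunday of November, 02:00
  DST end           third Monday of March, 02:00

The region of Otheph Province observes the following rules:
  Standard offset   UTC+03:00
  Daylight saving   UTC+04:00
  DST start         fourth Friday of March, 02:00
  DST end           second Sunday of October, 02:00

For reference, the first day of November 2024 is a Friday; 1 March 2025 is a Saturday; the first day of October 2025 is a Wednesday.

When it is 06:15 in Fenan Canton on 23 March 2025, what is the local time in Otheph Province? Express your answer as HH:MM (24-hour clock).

07:15

1 November 2024 is a Friday, so Sundays fall on 3, 10, 17, 24; the last is November 24.
1 March 2025 is a Saturday, so the first Monday is March 3 and the third is March 17.
23 March 2025 is outside the daylight-saving period (24 November 2024 – 17 March 2025), so Fenan Canton is on standard time, UTC+02:00.
06:15 Fenan Canton − 2h = 04:15 UTC.
1 March 2025 is a Saturday, so the first Friday is March 7 and the fourth is March 28.
1 October 2025 is a Wednesday, so the first Sunday is October 5 and the second is October 12.
At the standard offset (UTC+03:00), 04:15 UTC + 3h = 07:15 Otheph Province standard time.
The standard-time date in Otheph Province, 23 March 2025, does not fall between 28 March and 12 October, so daylight saving is not in effect and Otheph Province is at UTC+03:00.
04:15 UTC + 3h = 07:15 Otheph Province.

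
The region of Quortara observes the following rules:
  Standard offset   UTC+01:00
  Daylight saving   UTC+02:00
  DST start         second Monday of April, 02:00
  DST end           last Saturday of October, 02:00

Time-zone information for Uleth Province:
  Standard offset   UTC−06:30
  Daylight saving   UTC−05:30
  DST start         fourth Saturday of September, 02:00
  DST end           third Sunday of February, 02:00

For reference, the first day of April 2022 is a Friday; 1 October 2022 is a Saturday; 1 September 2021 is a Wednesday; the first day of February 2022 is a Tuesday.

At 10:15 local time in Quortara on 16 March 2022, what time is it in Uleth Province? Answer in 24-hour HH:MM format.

02:45

1 April 2022 is a Friday, so the first Monday is April 4 and the second is April 11.
1 October 2022 is a Saturday, so Saturdays fall on 1, 8, 15, 22, 29; the last is October 29.
16 March 2022 is outside the daylight-saving period (11 April – 29 October), so Quortara is on standard time, UTC+01:00.
10:15 Quortara − 1h = 09:15 UTC.
1 September 2021 is a Wednesday, so the first Saturday is September 4 and the fourth is September 25.
1 February 2022 is a Tuesday, so the first Sunday is February 6 and the third is February 20.
At the standard offset (UTC−06:30), 09:15 UTC − 6h30m = 02:45 Uleth Province standard time.
The standard-time date in Uleth Province, 16 March 2022, does not fall between 25 September 2021 and 20 February 2022, so daylight saving is not in effect and Uleth Province is at UTC−06:30.
09:15 UTC − 6h30m = 02:45 Uleth Province.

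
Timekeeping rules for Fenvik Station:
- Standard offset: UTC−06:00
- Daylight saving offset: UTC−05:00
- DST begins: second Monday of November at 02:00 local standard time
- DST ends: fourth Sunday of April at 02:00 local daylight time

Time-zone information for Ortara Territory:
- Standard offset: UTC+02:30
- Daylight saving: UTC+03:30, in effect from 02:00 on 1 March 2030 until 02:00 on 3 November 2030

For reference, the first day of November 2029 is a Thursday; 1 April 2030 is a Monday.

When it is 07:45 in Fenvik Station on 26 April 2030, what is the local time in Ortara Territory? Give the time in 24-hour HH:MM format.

1 November 2029 is a Thursday, so the first Monday is November 5 and the second is November 12.
1 April 2030 is a Monday, so the first Sunday is April 7 and the fourth is April 28.
Daylight saving runs 12 November 2029 – 28 April 2030; 26 April 2030 is inside that window, so Fenvik Station is at UTC−05:00.
07:45 Fenvik Station + 5h = 12:45 UTC.
At the standard offset (UTC+02:30), 12:45 UTC + 2h30m = 15:15 Ortara Territory standard time.
The standard-time date in Ortara Territory, 26 April 2030, lies within the daylight-saving period (1 March – 3 November), so Ortara Territory is on daylight time, UTC+03:30.
12:45 UTC + 3h30m = 16:15 Ortara Territory.

16:15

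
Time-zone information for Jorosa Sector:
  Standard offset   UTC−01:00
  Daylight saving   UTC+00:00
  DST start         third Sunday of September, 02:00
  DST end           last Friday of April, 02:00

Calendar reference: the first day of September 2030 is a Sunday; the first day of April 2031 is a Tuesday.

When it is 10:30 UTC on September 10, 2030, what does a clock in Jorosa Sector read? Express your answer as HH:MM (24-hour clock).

1 September 2030 is a Sunday, so the first Sunday is September 1 and the third is September 15.
1 April 2031 is a Tuesday, so Fridays fall on 4, 11, 18, 25; the last is April 25.
At the standard offset (UTC−01:00), 10:30 UTC − 1h = 09:30 Jorosa Sector standard time.
The standard-time date in Jorosa Sector, September 10, 2030, is outside the daylight-saving period (15 September 2030 – 25 April 2031), so Jorosa Sector is on standard time, UTC−01:00.
10:30 UTC − 1h = 09:30 local.

09:30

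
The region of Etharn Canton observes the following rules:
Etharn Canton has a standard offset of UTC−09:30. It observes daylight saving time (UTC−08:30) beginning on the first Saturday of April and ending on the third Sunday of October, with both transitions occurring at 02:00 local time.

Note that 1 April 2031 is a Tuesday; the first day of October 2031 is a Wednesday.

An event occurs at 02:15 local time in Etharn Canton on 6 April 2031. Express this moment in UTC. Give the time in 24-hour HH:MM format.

1 April 2031 is a Tuesday, so the first Saturday is April 5.
1 October 2031 is a Wednesday, so the first Sunday is October 5 and the third is October 19.
Daylight saving runs 5 April – 19 October; 6 April 2031 is inside that window, so Etharn Canton is at UTC−08:30.
02:15 local + 8h30m = 10:45 UTC.

10:45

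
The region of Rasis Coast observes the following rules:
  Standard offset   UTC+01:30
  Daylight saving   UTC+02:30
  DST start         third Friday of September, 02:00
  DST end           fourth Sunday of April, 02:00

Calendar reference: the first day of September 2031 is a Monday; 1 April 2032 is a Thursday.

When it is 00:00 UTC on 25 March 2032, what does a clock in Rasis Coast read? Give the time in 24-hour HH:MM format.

02:30

1 September 2031 is a Monday, so the first Friday is September 5 and the third is September 19.
1 April 2032 is a Thursday, so the first Sunday is April 4 and the fourth is April 25.
At the standard offset (UTC+01:30), 00:00 UTC + 1h30m = 01:30 Rasis Coast standard time.
The standard-time date in Rasis Coast, 25 March 2032, falls between 19 September 2031 and 25 April 2032, so daylight saving is in effect and Rasis Coast is at UTC+02:30.
00:00 UTC + 2h30m = 02:30 local.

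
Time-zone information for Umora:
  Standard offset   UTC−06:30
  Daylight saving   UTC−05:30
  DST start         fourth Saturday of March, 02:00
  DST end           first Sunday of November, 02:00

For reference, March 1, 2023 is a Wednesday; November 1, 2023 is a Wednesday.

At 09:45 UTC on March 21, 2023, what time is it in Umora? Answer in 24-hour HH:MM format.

1 March 2023 is a Wednesday, so the first Saturday is March 4 and the fourth is March 25.
1 November 2023 is a Wednesday, so the first Sunday is November 5.
At the standard offset (UTC−06:30), 09:45 UTC − 6h30m = 03:15 Umora standard time.
The standard-time date in Umora, March 21, 2023, is outside the daylight-saving period (25 March – 5 November), so Umora is on standard time, UTC−06:30.
09:45 UTC − 6h30m = 03:15 local.

03:15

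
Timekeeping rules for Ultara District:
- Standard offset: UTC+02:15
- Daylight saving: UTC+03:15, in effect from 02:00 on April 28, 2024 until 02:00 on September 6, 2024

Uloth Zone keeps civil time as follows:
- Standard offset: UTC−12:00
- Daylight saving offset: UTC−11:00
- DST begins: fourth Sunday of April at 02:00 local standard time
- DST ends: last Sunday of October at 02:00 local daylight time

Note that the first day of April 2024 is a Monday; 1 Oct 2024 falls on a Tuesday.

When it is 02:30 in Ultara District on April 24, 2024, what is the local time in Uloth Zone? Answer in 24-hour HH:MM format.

12:15

April 24, 2024 is outside the daylight-saving period (28 April – 6 September), so Ultara District is on standard time, UTC+02:15.
02:30 Ultara District − 2h15m = 00:15 UTC.
1 April 2024 is a Monday, so the first Sunday is April 7 and the fourth is April 28.
1 October 2024 is a Tuesday, so Sundays fall on 6, 13, 20, 27; the last is October 27.
At the standard offset (UTC−12:00), 00:15 UTC − 12h = 12:15 Uloth Zone standard time (rolling into the previous day, 23 April 2024).
The standard-time date in Uloth Zone, April 23, 2024, is outside the daylight-saving period (28 April – 27 October), so Uloth Zone is on standard time, UTC−12:00.
00:15 UTC − 12h = 12:15 Uloth Zone (rolling into the previous day, 23 April 2024).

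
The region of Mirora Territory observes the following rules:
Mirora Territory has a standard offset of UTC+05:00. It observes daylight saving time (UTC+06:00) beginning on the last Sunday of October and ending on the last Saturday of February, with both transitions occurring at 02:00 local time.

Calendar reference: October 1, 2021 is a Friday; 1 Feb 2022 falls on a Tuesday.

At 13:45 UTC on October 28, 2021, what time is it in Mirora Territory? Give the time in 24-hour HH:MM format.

1 October 2021 is a Friday, so Sundays fall on 3, 10, 17, 24, 31; the last is October 31.
1 February 2022 is a Tuesday, so Saturdays fall on 5, 12, 19, 26; the last is February 26.
At the standard offset (UTC+05:00), 13:45 UTC + 5h = 18:45 Mirora Territory standard time.
The standard-time date in Mirora Territory, October 28, 2021, does not fall between 31 October 2021 and 26 February 2022, so daylight saving is not in effect and Mirora Territory is at UTC+05:00.
13:45 UTC + 5h = 18:45 local.

18:45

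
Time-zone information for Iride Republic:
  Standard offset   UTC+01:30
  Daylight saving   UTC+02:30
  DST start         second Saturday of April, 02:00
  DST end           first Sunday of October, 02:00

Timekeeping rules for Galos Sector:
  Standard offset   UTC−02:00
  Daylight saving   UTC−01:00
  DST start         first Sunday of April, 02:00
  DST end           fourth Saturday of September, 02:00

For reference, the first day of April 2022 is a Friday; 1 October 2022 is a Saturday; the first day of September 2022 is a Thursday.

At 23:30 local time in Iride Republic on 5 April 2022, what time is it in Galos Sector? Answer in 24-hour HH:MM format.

1 April 2022 is a Friday, so the first Saturday is April 2 and the second is April 9.
1 October 2022 is a Saturday, so the first Sunday is October 2.
5 April 2022 does not fall between 9 April and 2 October, so daylight saving is not in effect and Iride Republic is at UTC+01:30.
23:30 Iride Republic − 1h30m = 22:00 UTC.
1 April 2022 is a Friday, so the first Sunday is April 3.
1 September 2022 is a Thursday, so the first Saturday is September 3 and the fourth is September 24.
At the standard offset (UTC−02:00), 22:00 UTC − 2h = 20:00 Galos Sector standard time.
The standard-time date in Galos Sector, 5 April 2022, lies within the daylight-saving period (3 April – 24 September), so Galos Sector is on daylight time, UTC−01:00.
22:00 UTC − 1h = 21:00 Galos Sector.

21:00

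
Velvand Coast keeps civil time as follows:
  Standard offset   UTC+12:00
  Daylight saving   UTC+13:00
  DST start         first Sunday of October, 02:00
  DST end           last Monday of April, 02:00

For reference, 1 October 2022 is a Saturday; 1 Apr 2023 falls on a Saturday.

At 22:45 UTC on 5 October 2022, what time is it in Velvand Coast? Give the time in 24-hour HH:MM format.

1 October 2022 is a Saturday, so the first Sunday is October 2.
1 April 2023 is a Saturday, so Mondays fall on 3, 10, 17, 24; the last is April 24.
At the standard offset (UTC+12:00), 22:45 UTC + 12h = 10:45 Velvand Coast standard time (rolling into the next day, 6 October 2022).
Daylight saving runs 2 October 2022 – 24 April 2023; the standard-time date in Velvand Coast, 6 October 2022, is inside that window, so Velvand Coast is at UTC+13:00.
22:45 UTC + 13h = 11:45 local (rolling into the next day, 6 October 2022).

11:45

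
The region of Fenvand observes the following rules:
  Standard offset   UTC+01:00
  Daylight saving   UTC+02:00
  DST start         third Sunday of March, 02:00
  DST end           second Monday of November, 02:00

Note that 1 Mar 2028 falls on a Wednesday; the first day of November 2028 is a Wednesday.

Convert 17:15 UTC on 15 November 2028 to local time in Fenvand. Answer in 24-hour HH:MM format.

1 March 2028 is a Wednesday, so the first Sunday is March 5 and the third is March 19.
1 November 2028 is a Wednesday, so the first Monday is November 6 and the second is November 13.
At the standard offset (UTC+01:00), 17:15 UTC + 1h = 18:15 Fenvand standard time.
The standard-time date in Fenvand, 15 November 2028, does not fall between 19 March and 13 November, so daylight saving is not in effect and Fenvand is at UTC+01:00.
17:15 UTC + 1h = 18:15 local.

18:15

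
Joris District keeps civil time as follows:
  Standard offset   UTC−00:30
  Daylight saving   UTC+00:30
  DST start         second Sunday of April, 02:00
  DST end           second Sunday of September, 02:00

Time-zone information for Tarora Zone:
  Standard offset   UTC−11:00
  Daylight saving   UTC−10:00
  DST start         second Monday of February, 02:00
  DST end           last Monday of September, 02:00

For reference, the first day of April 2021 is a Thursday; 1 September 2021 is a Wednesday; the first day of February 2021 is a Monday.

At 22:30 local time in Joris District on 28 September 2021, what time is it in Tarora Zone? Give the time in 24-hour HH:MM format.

12:00

1 April 2021 is a Thursday, so the first Sunday is April 4 and the second is April 11.
1 September 2021 is a Wednesday, so the first Sunday is September 5 and the second is September 12.
28 September 2021 does not fall between 11 April and 12 September, so daylight saving is not in effect and Joris District is at UTC−00:30.
22:30 Joris District + 0h30m = 23:00 UTC.
1 February 2021 is a Monday, so the first Monday is February 1 and the second is February 8.
1 September 2021 is a Wednesday, so Mondays fall on 6, 13, 20, 27; the last is September 27.
At the standard offset (UTC−11:00), 23:00 UTC − 11h = 12:00 Tarora Zone standard time.
Daylight saving runs 8 February – 27 September; the standard-time date in Tarora Zone, 28 September 2021, is outside that window, so Tarora Zone is on standard time at UTC−11:00.
23:00 UTC − 11h = 12:00 Tarora Zone.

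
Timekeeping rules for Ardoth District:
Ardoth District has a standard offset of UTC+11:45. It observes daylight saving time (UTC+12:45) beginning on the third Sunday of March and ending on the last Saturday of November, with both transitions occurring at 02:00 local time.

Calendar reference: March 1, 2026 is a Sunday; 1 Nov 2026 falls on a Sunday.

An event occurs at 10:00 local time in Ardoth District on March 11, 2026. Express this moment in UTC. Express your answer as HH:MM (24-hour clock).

22:15

1 March 2026 is a Sunday, so the first Sunday is March 1 and the third is March 15.
1 November 2026 is a Sunday, so Saturdays fall on 7, 14, 21, 28; the last is November 28.
Daylight saving runs 15 March – 28 November; March 11, 2026 is outside that window, so Ardoth District is on standard time at UTC+11:45.
10:00 local − 11h45m = 22:15 UTC (rolling into the previous day, 10 March 2026).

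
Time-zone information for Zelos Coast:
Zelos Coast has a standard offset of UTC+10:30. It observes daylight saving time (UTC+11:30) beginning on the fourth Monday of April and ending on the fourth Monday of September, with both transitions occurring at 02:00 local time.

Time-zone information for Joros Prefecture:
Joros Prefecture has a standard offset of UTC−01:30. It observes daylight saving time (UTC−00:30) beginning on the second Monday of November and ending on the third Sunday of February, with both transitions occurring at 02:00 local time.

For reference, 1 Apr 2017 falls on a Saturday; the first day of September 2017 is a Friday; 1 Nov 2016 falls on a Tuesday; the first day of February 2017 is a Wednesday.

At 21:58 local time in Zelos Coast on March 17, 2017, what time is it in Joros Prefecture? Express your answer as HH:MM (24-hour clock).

1 April 2017 is a Saturday, so the first Monday is April 3 and the fourth is April 24.
1 September 2017 is a Friday, so the first Monday is September 4 and the fourth is September 25.
March 17, 2017 does not fall between 24 April and 25 September, so daylight saving is not in effect and Zelos Coast is at UTC+10:30.
21:58 Zelos Coast − 10h30m = 11:28 UTC.
1 November 2016 is a Tuesday, so the first Monday is November 7 and the second is November 14.
1 February 2017 is a Wednesday, so the first Sunday is February 5 and the third is February 19.
At the standard offset (UTC−01:30), 11:28 UTC − 1h30m = 09:58 Joros Prefecture standard time.
The standard-time date in Joros Prefecture, March 17, 2017, is outside the daylight-saving period (14 November 2016 – 19 February 2017), so Joros Prefecture is on standard time, UTC−01:30.
11:28 UTC − 1h30m = 09:58 Joros Prefecture.

09:58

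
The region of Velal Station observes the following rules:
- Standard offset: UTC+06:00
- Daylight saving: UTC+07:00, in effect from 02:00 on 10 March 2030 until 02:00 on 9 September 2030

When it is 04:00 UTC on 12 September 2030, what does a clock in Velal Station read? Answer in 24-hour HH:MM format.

10:00

At the standard offset (UTC+06:00), 04:00 UTC + 6h = 10:00 Velal Station standard time.
The standard-time date in Velal Station, 12 September 2030, is outside the daylight-saving period (10 March – 9 September), so Velal Station is on standard time, UTC+06:00.
04:00 UTC + 6h = 10:00 local.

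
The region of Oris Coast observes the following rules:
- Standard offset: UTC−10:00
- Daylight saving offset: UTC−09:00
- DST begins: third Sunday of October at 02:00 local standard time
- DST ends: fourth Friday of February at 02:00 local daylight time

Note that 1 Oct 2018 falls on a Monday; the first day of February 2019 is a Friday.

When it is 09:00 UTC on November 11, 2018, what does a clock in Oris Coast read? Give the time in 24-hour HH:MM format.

1 October 2018 is a Monday, so the first Sunday is October 7 and the third is October 21.
1 February 2019 is a Friday, so the first Friday is February 1 and the fourth is February 22.
At the standard offset (UTC−10:00), 09:00 UTC − 10h = 23:00 Oris Coast standard time (rolling into the previous day, 10 November 2018).
The standard-time date in Oris Coast, November 10, 2018, falls between 21 October 2018 and 22 February 2019, so daylight saving is in effect and Oris Coast is at UTC−09:00.
09:00 UTC − 9h = 00:00 local.

00:00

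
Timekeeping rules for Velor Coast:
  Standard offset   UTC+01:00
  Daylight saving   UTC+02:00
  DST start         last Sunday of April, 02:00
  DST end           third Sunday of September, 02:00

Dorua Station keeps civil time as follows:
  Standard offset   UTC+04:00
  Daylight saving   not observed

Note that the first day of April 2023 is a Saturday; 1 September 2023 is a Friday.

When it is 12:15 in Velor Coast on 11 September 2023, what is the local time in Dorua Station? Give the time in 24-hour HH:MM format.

14:15

1 April 2023 is a Saturday, so Sundays fall on 2, 9, 16, 23, 30; the last is April 30.
1 September 2023 is a Friday, so the first Sunday is September 3 and the third is September 17.
11 September 2023 falls between 30 April and 17 September, so daylight saving is in effect and Velor Coast is at UTC+02:00.
12:15 Velor Coast − 2h = 10:15 UTC.
Dorua Station stays on UTC+04:00 all year.
10:15 UTC + 4h = 14:15 Dorua Station.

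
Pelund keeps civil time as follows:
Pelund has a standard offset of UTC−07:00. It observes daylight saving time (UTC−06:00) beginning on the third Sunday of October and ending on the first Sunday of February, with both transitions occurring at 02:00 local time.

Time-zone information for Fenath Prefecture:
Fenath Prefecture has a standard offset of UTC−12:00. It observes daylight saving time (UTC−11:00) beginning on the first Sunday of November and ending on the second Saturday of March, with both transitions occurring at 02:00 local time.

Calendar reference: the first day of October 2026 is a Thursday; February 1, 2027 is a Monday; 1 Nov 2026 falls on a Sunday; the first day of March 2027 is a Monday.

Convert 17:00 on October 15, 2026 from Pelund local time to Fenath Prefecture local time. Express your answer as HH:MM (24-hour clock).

1 October 2026 is a Thursday, so the first Sunday is October 4 and the third is October 18.
1 February 2027 is a Monday, so the first Sunday is February 7.
Daylight saving runs 18 October 2026 – 7 February 2027; October 15, 2026 is outside that window, so Pelund is on standard time at UTC−07:00.
17:00 Pelund + 7h = 00:00 UTC (rolling into the next day, 16 October 2026).
1 November 2026 is a Sunday, so the first Sunday is November 1.
1 March 2027 is a Monday, so the first Saturday is March 6 and the second is March 13.
At the standard offset (UTC−12:00), 00:00 UTC − 12h = 12:00 Fenath Prefecture standard time (rolling into the previous day, 15 October 2026).
The standard-time date in Fenath Prefecture, October 15, 2026, is outside the daylight-saving period (1 November 2026 – 13 March 2027), so Fenath Prefecture is on standard time, UTC−12:00.
00:00 UTC − 12h = 12:00 Fenath Prefecture (rolling into the previous day, 15 October 2026).

12:00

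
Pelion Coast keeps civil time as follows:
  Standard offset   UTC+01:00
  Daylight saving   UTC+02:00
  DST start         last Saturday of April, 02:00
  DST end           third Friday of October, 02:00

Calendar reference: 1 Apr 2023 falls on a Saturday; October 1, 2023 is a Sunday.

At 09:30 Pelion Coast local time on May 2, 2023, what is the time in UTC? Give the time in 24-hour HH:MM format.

07:30

1 April 2023 is a Saturday, so Saturdays fall on 1, 8, 15, 22, 29; the last is April 29.
1 October 2023 is a Sunday, so the first Friday is October 6 and the third is October 20.
May 2, 2023 lies within the daylight-saving period (29 April – 20 October), so Pelion Coast is on daylight time, UTC+02:00.
09:30 local − 2h = 07:30 UTC.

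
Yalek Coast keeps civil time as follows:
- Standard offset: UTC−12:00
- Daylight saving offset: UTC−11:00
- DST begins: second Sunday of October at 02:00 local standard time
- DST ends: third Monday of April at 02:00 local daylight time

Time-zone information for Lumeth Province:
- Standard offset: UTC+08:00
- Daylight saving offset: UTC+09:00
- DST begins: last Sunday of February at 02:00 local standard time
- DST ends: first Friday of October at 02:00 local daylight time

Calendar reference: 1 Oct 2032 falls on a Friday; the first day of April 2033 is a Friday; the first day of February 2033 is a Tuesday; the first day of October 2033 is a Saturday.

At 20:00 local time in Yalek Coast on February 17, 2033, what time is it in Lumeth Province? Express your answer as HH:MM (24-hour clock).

1 October 2032 is a Friday, so the first Sunday is October 3 and the second is October 10.
1 April 2033 is a Friday, so the first Monday is April 4 and the third is April 18.
Daylight saving runs 10 October 2032 – 18 April 2033; February 17, 2033 is inside that window, so Yalek Coast is at UTC−11:00.
20:00 Yalek Coast + 11h = 07:00 UTC (rolling into the next day, 18 February 2033).
1 February 2033 is a Tuesday, so Sundays fall on 6, 13, 20, 27; the last is February 27.
1 October 2033 is a Saturday, so the first Friday is October 7.
At the standard offset (UTC+08:00), 07:00 UTC + 8h = 15:00 Lumeth Province standard time.
Daylight saving runs 27 February – 7 October; the standard-time date in Lumeth Province, February 18, 2033, is outside that window, so Lumeth Province is on standard time at UTC+08:00.
07:00 UTC + 8h = 15:00 Lumeth Province.

15:00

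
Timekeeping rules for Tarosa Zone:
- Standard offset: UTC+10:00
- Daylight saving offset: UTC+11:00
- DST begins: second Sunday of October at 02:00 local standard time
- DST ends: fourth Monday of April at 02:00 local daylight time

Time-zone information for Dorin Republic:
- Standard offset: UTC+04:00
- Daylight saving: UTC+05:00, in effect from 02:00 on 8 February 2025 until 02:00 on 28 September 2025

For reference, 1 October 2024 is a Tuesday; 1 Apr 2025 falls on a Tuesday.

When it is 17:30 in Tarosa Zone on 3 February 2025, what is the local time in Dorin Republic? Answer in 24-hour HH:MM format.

1 October 2024 is a Tuesday, so the first Sunday is October 6 and the second is October 13.
1 April 2025 is a Tuesday, so the first Monday is April 7 and the fourth is April 28.
3 February 2025 falls between 13 October 2024 and 28 April 2025, so daylight saving is in effect and Tarosa Zone is at UTC+11:00.
17:30 Tarosa Zone − 11h = 06:30 UTC.
At the standard offset (UTC+04:00), 06:30 UTC + 4h = 10:30 Dorin Republic standard time.
The standard-time date in Dorin Republic, 3 February 2025, does not fall between 8 February and 28 September, so daylight saving is not in effect and Dorin Republic is at UTC+04:00.
06:30 UTC + 4h = 10:30 Dorin Republic.

10:30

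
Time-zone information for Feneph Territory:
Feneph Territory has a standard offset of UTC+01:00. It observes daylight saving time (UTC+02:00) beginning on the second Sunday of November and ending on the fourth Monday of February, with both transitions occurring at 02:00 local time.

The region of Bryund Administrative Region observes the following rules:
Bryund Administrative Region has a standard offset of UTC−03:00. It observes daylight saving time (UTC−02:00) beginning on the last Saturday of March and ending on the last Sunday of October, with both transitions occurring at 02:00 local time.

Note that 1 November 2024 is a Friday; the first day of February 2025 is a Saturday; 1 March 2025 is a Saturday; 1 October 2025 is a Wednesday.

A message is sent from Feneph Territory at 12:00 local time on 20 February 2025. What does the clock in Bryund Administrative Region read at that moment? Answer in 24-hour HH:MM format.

1 November 2024 is a Friday, so the first Sunday is November 3 and the second is November 10.
1 February 2025 is a Saturday, so the first Monday is February 3 and the fourth is February 24.
20 February 2025 falls between 10 November 2024 and 24 February 2025, so daylight saving is in effect and Feneph Territory is at UTC+02:00.
12:00 Feneph Territory − 2h = 10:00 UTC.
1 March 2025 is a Saturday, so Saturdays fall on 1, 8, 15, 22, 29; the last is March 29.
1 October 2025 is a Wednesday, so Sundays fall on 5, 12, 19, 26; the last is October 26.
At the standard offset (UTC−03:00), 10:00 UTC − 3h = 07:00 Bryund Administrative Region standard time.
The standard-time date in Bryund Administrative Region, 20 February 2025, is outside the daylight-saving period (29 March – 26 October), so Bryund Administrative Region is on standard time, UTC−03:00.
10:00 UTC − 3h = 07:00 Bryund Administrative Region.

07:00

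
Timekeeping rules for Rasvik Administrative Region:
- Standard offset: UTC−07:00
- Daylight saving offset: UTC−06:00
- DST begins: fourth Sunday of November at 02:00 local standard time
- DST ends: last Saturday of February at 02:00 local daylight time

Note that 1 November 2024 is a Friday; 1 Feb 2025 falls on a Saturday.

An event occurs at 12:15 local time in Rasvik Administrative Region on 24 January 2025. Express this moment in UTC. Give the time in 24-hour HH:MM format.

1 November 2024 is a Friday, so the first Sunday is November 3 and the fourth is November 24.
1 February 2025 is a Saturday, so Saturdays fall on 1, 8, 15, 22; the last is February 22.
24 January 2025 lies within the daylight-saving period (24 November 2024 – 22 February 2025), so Rasvik Administrative Region is on daylight time, UTC−06:00.
12:15 local + 6h = 18:15 UTC.

18:15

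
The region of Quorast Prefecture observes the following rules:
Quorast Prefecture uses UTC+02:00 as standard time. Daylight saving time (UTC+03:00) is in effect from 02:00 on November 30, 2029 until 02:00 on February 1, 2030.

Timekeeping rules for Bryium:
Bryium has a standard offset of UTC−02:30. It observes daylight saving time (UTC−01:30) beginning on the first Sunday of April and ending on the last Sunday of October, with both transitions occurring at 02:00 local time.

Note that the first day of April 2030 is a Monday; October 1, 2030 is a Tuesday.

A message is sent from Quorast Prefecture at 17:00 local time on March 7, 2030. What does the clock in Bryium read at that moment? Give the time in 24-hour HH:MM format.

12:30

March 7, 2030 is outside the daylight-saving period (30 November 2029 – 1 February 2030), so Quorast Prefecture is on standard time, UTC+02:00.
17:00 Quorast Prefecture − 2h = 15:00 UTC.
1 April 2030 is a Monday, so the first Sunday is April 7.
1 October 2030 is a Tuesday, so Sundays fall on 6, 13, 20, 27; the last is October 27.
At the standard offset (UTC−02:30), 15:00 UTC − 2h30m = 12:30 Bryium standard time.
The standard-time date in Bryium, March 7, 2030, is outside the daylight-saving period (7 April – 27 October), so Bryium is on standard time, UTC−02:30.
15:00 UTC − 2h30m = 12:30 Bryium.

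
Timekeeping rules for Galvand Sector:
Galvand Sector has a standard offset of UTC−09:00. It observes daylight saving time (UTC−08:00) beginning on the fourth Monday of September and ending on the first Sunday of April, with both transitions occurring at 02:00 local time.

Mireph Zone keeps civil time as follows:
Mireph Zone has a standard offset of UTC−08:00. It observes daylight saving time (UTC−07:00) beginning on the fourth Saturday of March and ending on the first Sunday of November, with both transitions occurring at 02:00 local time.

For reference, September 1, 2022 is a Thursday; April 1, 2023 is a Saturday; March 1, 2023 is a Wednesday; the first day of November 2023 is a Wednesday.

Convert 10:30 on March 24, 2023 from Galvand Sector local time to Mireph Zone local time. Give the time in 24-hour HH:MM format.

1 September 2022 is a Thursday, so the first Monday is September 5 and the fourth is September 26.
1 April 2023 is a Saturday, so the first Sunday is April 2.
March 24, 2023 lies within the daylight-saving period (26 September 2022 – 2 April 2023), so Galvand Sector is on daylight time, UTC−08:00.
10:30 Galvand Sector + 8h = 18:30 UTC.
1 March 2023 is a Wednesday, so the first Saturday is March 4 and the fourth is March 25.
1 November 2023 is a Wednesday, so the first Sunday is November 5.
At the standard offset (UTC−08:00), 18:30 UTC − 8h = 10:30 Mireph Zone standard time.
The standard-time date in Mireph Zone, March 24, 2023, is outside the daylight-saving period (25 March – 5 November), so Mireph Zone is on standard time, UTC−08:00.
18:30 UTC − 8h = 10:30 Mireph Zone.

10:30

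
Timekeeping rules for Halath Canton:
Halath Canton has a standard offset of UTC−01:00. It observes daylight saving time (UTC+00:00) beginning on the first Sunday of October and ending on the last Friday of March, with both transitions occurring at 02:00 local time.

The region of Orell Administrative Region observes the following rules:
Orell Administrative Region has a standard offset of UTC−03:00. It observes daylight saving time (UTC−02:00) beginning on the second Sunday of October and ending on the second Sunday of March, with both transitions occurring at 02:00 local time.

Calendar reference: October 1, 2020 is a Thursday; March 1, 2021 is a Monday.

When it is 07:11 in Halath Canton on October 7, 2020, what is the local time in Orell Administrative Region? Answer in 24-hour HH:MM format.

04:11

1 October 2020 is a Thursday, so the first Sunday is October 4.
1 March 2021 is a Monday, so Fridays fall on 5, 12, 19, 26; the last is March 26.
October 7, 2020 lies within the daylight-saving period (4 October 2020 – 26 March 2021), so Halath Canton is on daylight time, UTC+00:00.
07:11 Halath Canton − 0h = 07:11 UTC.
1 October 2020 is a Thursday, so the first Sunday is October 4 and the second is October 11.
1 March 2021 is a Monday, so the first Sunday is March 7 and the second is March 14.
At the standard offset (UTC−03:00), 07:11 UTC − 3h = 04:11 Orell Administrative Region standard time.
Daylight saving runs 11 October 2020 – 14 March 2021; the standard-time date in Orell Administrative Region, October 7, 2020, is outside that window, so Orell Administrative Region is on standard time at UTC−03:00.
07:11 UTC − 3h = 04:11 Orell Administrative Region.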